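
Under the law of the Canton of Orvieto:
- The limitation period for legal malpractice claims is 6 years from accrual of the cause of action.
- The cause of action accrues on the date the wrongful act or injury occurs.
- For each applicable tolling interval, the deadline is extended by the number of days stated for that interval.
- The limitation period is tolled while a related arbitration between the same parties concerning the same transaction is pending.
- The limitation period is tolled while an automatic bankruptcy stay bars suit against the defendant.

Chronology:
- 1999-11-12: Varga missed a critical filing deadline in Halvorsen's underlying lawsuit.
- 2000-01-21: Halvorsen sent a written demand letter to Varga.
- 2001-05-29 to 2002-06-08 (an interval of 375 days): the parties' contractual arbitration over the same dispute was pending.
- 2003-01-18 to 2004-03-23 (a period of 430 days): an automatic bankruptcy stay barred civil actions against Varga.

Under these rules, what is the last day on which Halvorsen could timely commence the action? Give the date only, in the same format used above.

The claim accrued on 1999-11-12, when the wrongful act occurred.
The untolled deadline — 6 years after 1999-11-12 — is 2005-11-12.
Because the pending related arbitration ran from 2001-05-29 to 2002-06-08, the deadline is extended by 375 days to 2006-11-22.
Because the automatic bankruptcy stay ran from 2003-01-18 to 2004-03-23, the deadline is extended by 430 days to 2008-01-26.
Nothing else in the chronology tolls or restarts the period.

2008-01-26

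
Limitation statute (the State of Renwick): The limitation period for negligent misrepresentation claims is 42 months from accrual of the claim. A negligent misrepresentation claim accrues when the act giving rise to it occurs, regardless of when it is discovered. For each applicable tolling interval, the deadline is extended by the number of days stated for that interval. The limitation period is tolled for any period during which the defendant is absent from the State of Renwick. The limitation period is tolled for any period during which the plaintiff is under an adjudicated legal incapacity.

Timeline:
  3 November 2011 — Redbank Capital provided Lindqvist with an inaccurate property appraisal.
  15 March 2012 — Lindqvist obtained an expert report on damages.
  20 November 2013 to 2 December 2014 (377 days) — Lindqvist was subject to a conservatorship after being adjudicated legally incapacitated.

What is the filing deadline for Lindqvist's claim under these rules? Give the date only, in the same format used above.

14 May 2016

The claim accrued on 3 November 2011, the date of the act.
42 months from 3 November 2011 is 3 May 2015.
Because the plaintiff's legal incapacity ran from 20 November 2013 to 2 December 2014, the deadline is extended by 377 days to 14 May 2016.
None of the other events listed affects the running of the period under the stated rules.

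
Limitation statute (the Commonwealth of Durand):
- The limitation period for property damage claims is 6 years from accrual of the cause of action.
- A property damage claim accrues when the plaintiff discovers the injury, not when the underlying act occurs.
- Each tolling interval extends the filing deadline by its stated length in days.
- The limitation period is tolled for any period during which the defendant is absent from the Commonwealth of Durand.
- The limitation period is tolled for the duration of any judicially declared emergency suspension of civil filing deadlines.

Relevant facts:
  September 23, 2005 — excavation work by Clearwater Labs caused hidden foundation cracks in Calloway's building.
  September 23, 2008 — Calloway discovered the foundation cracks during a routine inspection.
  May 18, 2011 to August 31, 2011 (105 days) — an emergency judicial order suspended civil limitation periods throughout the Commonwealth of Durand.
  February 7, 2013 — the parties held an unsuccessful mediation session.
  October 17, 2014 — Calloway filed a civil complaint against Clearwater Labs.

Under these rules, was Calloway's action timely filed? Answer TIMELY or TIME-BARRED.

Under the discovery rule, the claim accrued on September 23, 2008, when Calloway discovered the injury — not on the September 23, 2005 date of the underlying act.
The untolled deadline — 6 years after September 23, 2008 — is September 23, 2014.
The emergency suspension of filing deadlines from May 18, 2011 to August 31, 2011 tolled the period for 105 days, extending the deadline to January 6, 2015.
None of the other events listed affects the running of the period under the stated rules.
The October 17, 2014 filing precedes the January 6, 2015 deadline; the claim is timely.

TIMELY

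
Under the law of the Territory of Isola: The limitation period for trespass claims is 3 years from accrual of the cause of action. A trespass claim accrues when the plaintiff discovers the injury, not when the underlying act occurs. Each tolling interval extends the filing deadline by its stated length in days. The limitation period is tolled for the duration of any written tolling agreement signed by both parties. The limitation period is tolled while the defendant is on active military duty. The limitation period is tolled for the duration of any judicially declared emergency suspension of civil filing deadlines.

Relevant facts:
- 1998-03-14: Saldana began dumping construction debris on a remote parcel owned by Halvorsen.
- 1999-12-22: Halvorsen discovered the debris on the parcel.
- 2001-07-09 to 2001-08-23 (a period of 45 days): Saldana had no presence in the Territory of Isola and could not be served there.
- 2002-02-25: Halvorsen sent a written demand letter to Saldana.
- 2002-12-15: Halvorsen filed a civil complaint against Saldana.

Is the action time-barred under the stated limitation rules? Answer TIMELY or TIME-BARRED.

The claim did not accrue until Halvorsen discovered the injury on 1999-12-22; the 1998-03-14 act date does not start the clock under the stated rule.
The untolled deadline — 3 years after 1999-12-22 — is 2002-12-22.
The defendant's absence from the jurisdiction from 2001-07-09 to 2001-08-23 does not toll the period, because no stated rule makes the defendant's absence a tolling event.
The other events in the timeline have no effect on the limitation period under the stated rules.
Filing on 2002-12-15 beat the 2002-12-22 deadline — the action is timely.

TIMELY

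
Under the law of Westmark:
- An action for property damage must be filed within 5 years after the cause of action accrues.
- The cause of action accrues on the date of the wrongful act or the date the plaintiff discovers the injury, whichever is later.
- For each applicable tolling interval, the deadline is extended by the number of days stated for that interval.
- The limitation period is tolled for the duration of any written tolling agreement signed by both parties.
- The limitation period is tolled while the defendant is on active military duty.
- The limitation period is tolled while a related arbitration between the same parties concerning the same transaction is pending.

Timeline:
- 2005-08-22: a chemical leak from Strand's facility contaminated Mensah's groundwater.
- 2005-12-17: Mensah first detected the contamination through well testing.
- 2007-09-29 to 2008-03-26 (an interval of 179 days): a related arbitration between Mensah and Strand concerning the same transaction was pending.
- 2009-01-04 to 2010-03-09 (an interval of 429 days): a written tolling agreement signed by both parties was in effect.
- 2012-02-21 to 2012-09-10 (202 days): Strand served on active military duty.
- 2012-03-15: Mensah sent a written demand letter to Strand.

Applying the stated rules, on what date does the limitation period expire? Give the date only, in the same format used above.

2013-03-06

The claim accrued on 2005-12-17 — the later of the 2005-08-22 act and the 2005-12-17 discovery.
5 years from 2005-12-17 is 2010-12-17.
Because the pending related arbitration ran from 2007-09-29 to 2008-03-26, the deadline is extended by 179 days to 2011-06-14.
Because the written tolling agreement ran from 2009-01-04 to 2010-03-09, the deadline is extended by 429 days to 2012-08-16.
The defendant's active military service from 2012-02-21 to 2012-09-10 tolled the period for 202 days, extending the deadline to 2013-03-06.
Nothing else in the chronology tolls or restarts the period.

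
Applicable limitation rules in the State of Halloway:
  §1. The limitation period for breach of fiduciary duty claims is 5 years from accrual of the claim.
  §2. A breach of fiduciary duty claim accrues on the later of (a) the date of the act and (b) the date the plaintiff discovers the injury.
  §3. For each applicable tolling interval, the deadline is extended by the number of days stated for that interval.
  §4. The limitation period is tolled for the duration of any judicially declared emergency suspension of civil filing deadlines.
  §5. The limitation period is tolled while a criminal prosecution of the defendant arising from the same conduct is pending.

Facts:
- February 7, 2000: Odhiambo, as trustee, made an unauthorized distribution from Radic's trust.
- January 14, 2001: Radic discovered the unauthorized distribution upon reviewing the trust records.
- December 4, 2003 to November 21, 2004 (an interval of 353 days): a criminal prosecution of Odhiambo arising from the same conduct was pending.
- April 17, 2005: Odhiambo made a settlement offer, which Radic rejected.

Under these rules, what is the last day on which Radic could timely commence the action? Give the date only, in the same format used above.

January 2, 2007

Because discovery on January 14, 2001 post-dates the February 7, 2000 act, accrual under the later-of rule falls on January 14, 2001.
5 years from January 14, 2001 is January 14, 2006.
The period was tolled for 353 days by the pending criminal prosecution (December 4, 2003 to November 21, 2004), pushing the deadline to January 2, 2007.
Nothing else in the chronology tolls or restarts the period.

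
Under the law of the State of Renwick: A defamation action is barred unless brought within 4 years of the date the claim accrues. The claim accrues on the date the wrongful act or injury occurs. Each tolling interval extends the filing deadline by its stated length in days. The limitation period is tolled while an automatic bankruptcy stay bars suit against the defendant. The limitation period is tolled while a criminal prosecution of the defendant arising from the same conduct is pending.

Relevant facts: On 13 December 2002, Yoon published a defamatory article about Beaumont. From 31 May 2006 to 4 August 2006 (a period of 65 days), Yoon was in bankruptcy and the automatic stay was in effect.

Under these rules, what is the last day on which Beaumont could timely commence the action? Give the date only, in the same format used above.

16 February 2007

The claim accrued on 13 December 2002, when the wrongful act occurred.
4 years from 13 December 2002 is 13 December 2006.
The period was tolled for 65 days by the automatic bankruptcy stay (31 May 2006 to 4 August 2006), pushing the deadline to 16 February 2007.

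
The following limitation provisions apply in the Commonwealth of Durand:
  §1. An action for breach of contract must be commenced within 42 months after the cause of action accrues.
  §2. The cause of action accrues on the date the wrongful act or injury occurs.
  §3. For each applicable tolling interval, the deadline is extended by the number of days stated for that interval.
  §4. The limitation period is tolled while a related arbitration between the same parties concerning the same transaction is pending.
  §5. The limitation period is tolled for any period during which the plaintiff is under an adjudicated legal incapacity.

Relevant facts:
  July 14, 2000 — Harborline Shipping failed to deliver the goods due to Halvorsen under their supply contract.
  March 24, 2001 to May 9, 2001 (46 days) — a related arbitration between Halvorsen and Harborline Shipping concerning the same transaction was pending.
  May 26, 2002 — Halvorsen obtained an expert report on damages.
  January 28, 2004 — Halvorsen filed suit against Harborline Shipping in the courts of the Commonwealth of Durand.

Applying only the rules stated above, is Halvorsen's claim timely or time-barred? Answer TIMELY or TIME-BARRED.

TIMELY

The cause of action accrued on July 14, 2000, the date of the act.
42 months from July 14, 2000 is January 14, 2004.
The period was tolled for 46 days by the pending related arbitration (March 24, 2001 to May 9, 2001), pushing the deadline to February 29, 2004.
Nothing else in the chronology tolls or restarts the period.
The January 28, 2004 filing precedes the February 29, 2004 deadline; the claim is timely.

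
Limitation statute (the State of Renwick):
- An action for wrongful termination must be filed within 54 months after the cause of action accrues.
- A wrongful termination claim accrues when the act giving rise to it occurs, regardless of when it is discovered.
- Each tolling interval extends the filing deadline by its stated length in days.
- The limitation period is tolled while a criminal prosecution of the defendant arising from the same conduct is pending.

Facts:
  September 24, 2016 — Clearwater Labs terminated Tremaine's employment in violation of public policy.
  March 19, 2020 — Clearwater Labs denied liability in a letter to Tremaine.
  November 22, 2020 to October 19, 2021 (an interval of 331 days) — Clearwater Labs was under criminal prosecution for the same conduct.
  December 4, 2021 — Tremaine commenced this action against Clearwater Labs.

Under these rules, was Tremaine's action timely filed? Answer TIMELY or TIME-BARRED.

The cause of action accrued on September 24, 2016, the date of the act.
Adding the 54 months base period to September 24, 2016 gives a deadline of March 24, 2021, before any tolling.
Because the pending criminal prosecution ran from November 22, 2020 to October 19, 2021, the deadline is extended by 331 days to February 18, 2022.
Nothing else in the chronology tolls or restarts the period.
The December 4, 2021 filing precedes the February 18, 2022 deadline; the claim is timely.

TIMELY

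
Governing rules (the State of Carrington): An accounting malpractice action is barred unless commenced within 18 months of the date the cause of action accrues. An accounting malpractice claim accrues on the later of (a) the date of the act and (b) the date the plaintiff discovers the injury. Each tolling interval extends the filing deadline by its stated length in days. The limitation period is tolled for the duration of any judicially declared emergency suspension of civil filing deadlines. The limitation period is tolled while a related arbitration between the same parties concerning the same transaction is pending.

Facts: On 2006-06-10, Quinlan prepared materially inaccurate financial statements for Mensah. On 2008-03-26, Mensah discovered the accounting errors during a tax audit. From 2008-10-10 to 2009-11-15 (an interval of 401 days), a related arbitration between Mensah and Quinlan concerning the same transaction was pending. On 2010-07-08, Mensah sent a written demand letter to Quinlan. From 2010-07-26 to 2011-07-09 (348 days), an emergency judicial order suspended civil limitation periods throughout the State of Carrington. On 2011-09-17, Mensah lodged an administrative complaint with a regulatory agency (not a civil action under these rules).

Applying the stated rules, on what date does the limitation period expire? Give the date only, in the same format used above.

The claim accrued on 2008-03-26 — the later of the 2006-06-10 act and the 2008-03-26 discovery.
Adding the 18 months base period to 2008-03-26 gives a deadline of 2009-09-26, before any tolling.
The pending related arbitration from 2008-10-10 to 2009-11-15 tolled the period for 401 days, extending the deadline to 2010-11-01.
The emergency suspension of filing deadlines from 2010-07-26 to 2011-07-09 tolled the period for 348 days, extending the deadline to 2011-10-15.
None of the other events listed affects the running of the period under the stated rules.

2011-10-15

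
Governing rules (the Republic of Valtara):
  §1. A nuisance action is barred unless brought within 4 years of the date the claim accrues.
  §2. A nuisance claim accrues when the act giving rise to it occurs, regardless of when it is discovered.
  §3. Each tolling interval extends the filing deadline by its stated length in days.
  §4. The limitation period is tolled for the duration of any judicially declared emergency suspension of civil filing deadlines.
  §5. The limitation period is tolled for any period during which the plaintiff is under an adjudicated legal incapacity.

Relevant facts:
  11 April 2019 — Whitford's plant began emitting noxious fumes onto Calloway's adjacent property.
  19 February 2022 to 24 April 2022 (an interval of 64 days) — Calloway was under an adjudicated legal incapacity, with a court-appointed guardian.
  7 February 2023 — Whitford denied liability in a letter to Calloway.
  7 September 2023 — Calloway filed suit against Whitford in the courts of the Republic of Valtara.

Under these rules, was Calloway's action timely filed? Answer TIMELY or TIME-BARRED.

TIME-BARRED

The claim accrued on 11 April 2019, the date of the act.
The untolled deadline — 4 years after 11 April 2019 — is 11 April 2023.
The plaintiff's legal incapacity from 19 February 2022 to 24 April 2022 tolled the period for 64 days, extending the deadline to 14 June 2023.
The other events in the timeline have no effect on the limitation period under the stated rules.
Calloway filed on 7 September 2023, after the 14 June 2023 deadline, so the action is time-barred.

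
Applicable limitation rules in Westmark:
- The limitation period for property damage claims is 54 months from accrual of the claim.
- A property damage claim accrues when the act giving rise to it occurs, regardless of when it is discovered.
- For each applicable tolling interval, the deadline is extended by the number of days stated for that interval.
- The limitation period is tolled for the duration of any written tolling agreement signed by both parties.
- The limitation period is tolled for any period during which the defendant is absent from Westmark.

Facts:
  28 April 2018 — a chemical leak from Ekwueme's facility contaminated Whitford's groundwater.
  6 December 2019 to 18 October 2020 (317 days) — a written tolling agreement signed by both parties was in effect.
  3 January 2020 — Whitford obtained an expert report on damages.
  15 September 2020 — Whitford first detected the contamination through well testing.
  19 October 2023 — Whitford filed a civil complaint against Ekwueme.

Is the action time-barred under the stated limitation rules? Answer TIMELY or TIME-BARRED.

TIME-BARRED

Because the rule ties accrual to occurrence, the claim accrued on 28 April 2018, not on the 15 September 2020 discovery date.
54 months from 28 April 2018 is 28 October 2022.
The written tolling agreement from 6 December 2019 to 18 October 2020 tolled the period for 317 days, extending the deadline to 10 September 2023.
The other events in the timeline have no effect on the limitation period under the stated rules.
Whitford filed on 19 October 2023, after the 10 September 2023 deadline, so the action is time-barred.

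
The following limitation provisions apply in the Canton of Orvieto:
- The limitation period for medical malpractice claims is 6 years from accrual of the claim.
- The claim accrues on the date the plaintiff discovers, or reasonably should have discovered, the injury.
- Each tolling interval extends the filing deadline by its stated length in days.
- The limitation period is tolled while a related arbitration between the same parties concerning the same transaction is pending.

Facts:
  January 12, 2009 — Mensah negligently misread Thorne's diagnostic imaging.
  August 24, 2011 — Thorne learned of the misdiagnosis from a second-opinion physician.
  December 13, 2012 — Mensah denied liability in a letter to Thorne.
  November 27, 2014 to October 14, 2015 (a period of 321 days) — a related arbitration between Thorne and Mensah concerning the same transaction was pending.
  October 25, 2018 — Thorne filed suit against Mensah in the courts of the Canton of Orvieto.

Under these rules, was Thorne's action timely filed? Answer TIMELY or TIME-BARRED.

Under the discovery rule, the claim accrued on August 24, 2011, when Thorne discovered the injury — not on the January 12, 2009 date of the underlying act.
6 years from August 24, 2011 is August 24, 2017.
The pending related arbitration from November 27, 2014 to October 14, 2015 tolled the period for 321 days, extending the deadline to July 11, 2018.
Nothing else in the chronology tolls or restarts the period.
The October 25, 2018 filing falls after the July 11, 2018 deadline; the claim is time-barred.

TIME-BARRED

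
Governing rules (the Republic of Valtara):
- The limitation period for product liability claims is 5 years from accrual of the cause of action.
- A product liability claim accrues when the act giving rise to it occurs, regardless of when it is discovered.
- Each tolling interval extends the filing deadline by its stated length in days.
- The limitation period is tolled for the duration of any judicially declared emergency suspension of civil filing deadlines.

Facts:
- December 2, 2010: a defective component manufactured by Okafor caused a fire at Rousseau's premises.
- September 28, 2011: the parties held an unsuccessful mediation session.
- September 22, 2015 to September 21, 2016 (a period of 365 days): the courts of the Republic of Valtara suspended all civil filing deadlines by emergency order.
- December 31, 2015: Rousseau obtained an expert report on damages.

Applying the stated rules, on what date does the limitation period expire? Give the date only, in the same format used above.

The limitation period began to run on December 2, 2010.
Adding the 5 years base period to December 2, 2010 gives a deadline of December 2, 2015, before any tolling.
The emergency suspension of filing deadlines from September 22, 2015 to September 21, 2016 tolled the period for 365 days, extending the deadline to December 1, 2016.
Nothing else in the chronology tolls or restarts the period.

December 1, 2016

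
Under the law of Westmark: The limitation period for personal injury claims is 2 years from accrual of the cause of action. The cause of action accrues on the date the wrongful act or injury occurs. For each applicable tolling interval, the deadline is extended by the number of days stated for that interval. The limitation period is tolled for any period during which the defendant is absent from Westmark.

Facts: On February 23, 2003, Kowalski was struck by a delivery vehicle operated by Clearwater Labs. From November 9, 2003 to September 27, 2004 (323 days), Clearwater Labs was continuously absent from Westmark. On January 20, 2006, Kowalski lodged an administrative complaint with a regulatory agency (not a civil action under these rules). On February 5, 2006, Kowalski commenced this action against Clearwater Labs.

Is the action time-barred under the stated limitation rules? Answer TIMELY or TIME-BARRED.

The cause of action accrued on February 23, 2003, the date of the act.
2 years from February 23, 2003 is February 23, 2005.
The period was tolled for 323 days by the defendant's absence from the jurisdiction (November 9, 2003 to September 27, 2004), pushing the deadline to January 12, 2006.
Nothing else in the chronology tolls or restarts the period.
Filing on February 5, 2006 missed the January 12, 2006 deadline — the action is time-barred.

TIME-BARRED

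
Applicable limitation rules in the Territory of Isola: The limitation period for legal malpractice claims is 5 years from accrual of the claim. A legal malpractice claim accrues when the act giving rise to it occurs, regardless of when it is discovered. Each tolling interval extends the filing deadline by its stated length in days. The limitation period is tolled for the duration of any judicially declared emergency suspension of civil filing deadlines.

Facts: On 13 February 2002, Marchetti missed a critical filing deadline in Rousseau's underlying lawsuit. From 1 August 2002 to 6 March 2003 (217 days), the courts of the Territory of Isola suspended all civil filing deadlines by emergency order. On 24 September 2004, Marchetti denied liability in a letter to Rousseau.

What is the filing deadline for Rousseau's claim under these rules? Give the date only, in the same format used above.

18 September 2007

The limitation period began to run on 13 February 2002.
Adding the 5 years base period to 13 February 2002 gives a deadline of 13 February 2007, before any tolling.
The period was tolled for 217 days by the emergency suspension of filing deadlines (1 August 2002 to 6 March 2003), pushing the deadline to 18 September 2007.
The other events in the timeline have no effect on the limitation period under the stated rules.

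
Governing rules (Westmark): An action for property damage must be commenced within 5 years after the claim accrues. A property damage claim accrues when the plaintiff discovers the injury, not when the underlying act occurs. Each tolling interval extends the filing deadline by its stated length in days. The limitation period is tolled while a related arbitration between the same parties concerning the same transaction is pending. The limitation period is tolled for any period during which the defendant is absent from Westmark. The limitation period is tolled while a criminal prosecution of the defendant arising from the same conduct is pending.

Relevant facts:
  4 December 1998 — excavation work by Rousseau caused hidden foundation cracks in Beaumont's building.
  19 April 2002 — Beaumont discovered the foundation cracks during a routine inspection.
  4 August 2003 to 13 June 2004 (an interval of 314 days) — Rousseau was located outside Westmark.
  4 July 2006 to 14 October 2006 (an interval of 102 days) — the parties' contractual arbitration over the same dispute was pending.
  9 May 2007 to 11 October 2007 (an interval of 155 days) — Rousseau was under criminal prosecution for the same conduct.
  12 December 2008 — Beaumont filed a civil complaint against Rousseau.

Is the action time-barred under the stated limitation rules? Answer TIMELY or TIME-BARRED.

TIME-BARRED

The claim did not accrue until Beaumont discovered the injury on 19 April 2002; the 4 December 1998 act date does not start the clock under the stated rule.
Adding the 5 years base period to 19 April 2002 gives a deadline of 19 April 2007, before any tolling.
The defendant's absence from the jurisdiction from 4 August 2003 to 13 June 2004 tolled the period for 314 days, extending the deadline to 27 February 2008.
Because the pending related arbitration ran from 4 July 2006 to 14 October 2006, the deadline is extended by 102 days to 8 June 2008.
The pending criminal prosecution from 9 May 2007 to 11 October 2007 tolled the period for 155 days, extending the deadline to 10 November 2008.
The 12 December 2008 filing falls after the 10 November 2008 deadline; the claim is time-barred.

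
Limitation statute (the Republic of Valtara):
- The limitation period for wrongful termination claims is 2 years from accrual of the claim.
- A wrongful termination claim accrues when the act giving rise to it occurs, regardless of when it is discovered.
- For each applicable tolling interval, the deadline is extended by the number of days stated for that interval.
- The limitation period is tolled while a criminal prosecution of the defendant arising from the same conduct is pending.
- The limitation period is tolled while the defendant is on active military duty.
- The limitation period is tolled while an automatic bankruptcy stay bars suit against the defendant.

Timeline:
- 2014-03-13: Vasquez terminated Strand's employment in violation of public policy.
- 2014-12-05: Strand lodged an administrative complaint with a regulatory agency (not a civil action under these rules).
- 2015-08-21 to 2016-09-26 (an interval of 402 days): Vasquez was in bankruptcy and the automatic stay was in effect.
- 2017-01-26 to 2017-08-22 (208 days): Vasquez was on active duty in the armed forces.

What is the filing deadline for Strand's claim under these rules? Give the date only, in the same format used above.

2017-11-13

The claim accrued on 2014-03-13, the date of the act.
The untolled deadline — 2 years after 2014-03-13 — is 2016-03-13.
The period was tolled for 402 days by the automatic bankruptcy stay (2015-08-21 to 2016-09-26), pushing the deadline to 2017-04-19.
Because the defendant's active military service ran from 2017-01-26 to 2017-08-22, the deadline is extended by 208 days to 2017-11-13.
Nothing else in the chronology tolls or restarts the period.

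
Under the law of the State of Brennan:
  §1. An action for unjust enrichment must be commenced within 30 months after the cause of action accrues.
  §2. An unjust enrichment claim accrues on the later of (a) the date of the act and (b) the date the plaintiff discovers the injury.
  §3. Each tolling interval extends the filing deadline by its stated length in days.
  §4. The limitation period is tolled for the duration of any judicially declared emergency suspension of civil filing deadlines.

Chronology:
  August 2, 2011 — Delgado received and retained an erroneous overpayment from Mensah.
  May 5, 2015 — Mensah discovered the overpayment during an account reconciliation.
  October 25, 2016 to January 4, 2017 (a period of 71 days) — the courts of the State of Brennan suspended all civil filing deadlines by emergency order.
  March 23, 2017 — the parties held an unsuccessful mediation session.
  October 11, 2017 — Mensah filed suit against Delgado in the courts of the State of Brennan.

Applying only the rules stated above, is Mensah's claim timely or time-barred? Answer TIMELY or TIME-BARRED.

Because discovery on May 5, 2015 post-dates the August 2, 2011 act, accrual under the later-of rule falls on May 5, 2015.
30 months from May 5, 2015 is November 5, 2017.
The emergency suspension of filing deadlines from October 25, 2016 to January 4, 2017 tolled the period for 71 days, extending the deadline to January 15, 2018.
None of the other events listed affects the running of the period under the stated rules.
Mensah filed on October 11, 2017, before the January 15, 2018 deadline, so the action is timely.

TIMELY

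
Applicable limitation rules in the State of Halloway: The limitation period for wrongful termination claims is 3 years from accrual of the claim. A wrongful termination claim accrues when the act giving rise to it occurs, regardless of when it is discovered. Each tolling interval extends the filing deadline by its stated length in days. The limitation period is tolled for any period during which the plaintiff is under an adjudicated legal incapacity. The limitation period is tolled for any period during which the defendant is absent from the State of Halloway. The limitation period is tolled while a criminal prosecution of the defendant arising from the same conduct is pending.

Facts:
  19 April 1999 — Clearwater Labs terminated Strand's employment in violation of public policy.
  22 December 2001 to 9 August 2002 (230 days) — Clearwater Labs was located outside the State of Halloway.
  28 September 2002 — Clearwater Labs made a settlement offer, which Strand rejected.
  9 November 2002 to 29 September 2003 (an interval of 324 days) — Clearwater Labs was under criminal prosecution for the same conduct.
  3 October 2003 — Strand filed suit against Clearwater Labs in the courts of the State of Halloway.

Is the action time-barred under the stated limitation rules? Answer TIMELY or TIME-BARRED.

The claim accrued on 19 April 1999, when the wrongful act occurred.
Adding the 3 years base period to 19 April 1999 gives a deadline of 19 April 2002, before any tolling.
Because the defendant's absence from the jurisdiction ran from 22 December 2001 to 9 August 2002, the deadline is extended by 230 days to 5 December 2002.
The period was tolled for 324 days by the pending criminal prosecution (9 November 2002 to 29 September 2003), pushing the deadline to 25 October 2003.
None of the other events listed affects the running of the period under the stated rules.
Filing on 3 October 2003 beat the 25 October 2003 deadline — the action is timely.

TIMELY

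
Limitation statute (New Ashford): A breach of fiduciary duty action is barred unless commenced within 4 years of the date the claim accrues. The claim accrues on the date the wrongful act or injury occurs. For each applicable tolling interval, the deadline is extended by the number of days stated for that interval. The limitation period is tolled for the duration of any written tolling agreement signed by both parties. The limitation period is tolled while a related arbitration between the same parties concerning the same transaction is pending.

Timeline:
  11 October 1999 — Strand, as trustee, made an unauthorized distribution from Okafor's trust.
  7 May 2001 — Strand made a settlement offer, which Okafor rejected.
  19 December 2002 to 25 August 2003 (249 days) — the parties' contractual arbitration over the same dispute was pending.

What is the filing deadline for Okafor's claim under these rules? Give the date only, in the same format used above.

The claim accrued on 11 October 1999, when the wrongful act occurred.
4 years from 11 October 1999 is 11 October 2003.
The period was tolled for 249 days by the pending related arbitration (19 December 2002 to 25 August 2003), pushing the deadline to 16 June 2004.
Nothing else in the chronology tolls or restarts the period.

16 June 2004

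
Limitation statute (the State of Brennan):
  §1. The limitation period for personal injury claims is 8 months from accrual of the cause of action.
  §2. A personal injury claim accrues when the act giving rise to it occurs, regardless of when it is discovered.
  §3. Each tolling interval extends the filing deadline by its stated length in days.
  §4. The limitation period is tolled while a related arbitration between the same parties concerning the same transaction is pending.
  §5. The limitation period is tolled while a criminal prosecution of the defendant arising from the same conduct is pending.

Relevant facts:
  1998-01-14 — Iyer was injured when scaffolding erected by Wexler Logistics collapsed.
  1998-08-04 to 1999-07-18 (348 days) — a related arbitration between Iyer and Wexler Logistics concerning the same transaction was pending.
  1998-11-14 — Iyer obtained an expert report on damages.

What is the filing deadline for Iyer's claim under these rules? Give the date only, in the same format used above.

1999-08-28

The claim accrued on 1998-01-14, when the wrongful act occurred.
8 months from 1998-01-14 is 1998-09-14.
The pending related arbitration from 1998-08-04 to 1999-07-18 tolled the period for 348 days, extending the deadline to 1999-08-28.
The other events in the timeline have no effect on the limitation period under the stated rules.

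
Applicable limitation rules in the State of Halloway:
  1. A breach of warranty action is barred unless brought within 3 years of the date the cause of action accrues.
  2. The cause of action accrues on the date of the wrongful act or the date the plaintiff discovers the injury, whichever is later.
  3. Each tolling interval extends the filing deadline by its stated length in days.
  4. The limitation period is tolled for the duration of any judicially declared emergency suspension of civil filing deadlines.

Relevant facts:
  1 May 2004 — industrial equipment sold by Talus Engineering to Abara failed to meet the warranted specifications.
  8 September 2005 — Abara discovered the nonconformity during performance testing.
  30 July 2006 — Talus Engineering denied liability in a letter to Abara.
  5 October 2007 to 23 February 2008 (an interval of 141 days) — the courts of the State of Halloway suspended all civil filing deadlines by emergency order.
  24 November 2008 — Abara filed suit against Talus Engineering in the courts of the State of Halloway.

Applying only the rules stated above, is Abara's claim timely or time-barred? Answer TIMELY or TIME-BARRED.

Taking the later of the act (1 May 2004) and discovery (8 September 2005), the claim accrued on 8 September 2005.
Adding the 3 years base period to 8 September 2005 gives a deadline of 8 September 2008, before any tolling.
The emergency suspension of filing deadlines from 5 October 2007 to 23 February 2008 tolled the period for 141 days, extending the deadline to 27 January 2009.
The other events in the timeline have no effect on the limitation period under the stated rules.
The 24 November 2008 filing precedes the 27 January 2009 deadline; the claim is timely.

TIMELY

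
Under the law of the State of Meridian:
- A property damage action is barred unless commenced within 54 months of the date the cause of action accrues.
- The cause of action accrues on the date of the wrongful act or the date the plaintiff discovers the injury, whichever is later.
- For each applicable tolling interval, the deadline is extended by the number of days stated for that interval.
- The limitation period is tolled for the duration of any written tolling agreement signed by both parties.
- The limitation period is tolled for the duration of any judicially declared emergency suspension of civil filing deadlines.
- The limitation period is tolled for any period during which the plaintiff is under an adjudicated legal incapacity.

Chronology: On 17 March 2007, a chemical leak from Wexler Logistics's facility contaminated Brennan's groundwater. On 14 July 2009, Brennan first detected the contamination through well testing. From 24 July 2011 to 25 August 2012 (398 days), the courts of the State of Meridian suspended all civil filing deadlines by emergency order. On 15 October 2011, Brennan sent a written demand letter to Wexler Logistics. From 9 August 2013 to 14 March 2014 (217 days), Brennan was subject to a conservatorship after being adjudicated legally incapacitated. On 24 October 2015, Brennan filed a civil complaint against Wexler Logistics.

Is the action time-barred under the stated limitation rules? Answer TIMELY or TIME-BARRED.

TIME-BARRED

The claim accrued on 14 July 2009 — the later of the 17 March 2007 act and the 14 July 2009 discovery.
The untolled deadline — 54 months after 14 July 2009 — is 14 January 2014.
Because the emergency suspension of filing deadlines ran from 24 July 2011 to 25 August 2012, the deadline is extended by 398 days to 16 February 2015.
The period was tolled for 217 days by the plaintiff's legal incapacity (9 August 2013 to 14 March 2014), pushing the deadline to 21 September 2015.
None of the other events listed affects the running of the period under the stated rules.
Brennan filed on 24 October 2015, after the 21 September 2015 deadline, so the action is time-barred.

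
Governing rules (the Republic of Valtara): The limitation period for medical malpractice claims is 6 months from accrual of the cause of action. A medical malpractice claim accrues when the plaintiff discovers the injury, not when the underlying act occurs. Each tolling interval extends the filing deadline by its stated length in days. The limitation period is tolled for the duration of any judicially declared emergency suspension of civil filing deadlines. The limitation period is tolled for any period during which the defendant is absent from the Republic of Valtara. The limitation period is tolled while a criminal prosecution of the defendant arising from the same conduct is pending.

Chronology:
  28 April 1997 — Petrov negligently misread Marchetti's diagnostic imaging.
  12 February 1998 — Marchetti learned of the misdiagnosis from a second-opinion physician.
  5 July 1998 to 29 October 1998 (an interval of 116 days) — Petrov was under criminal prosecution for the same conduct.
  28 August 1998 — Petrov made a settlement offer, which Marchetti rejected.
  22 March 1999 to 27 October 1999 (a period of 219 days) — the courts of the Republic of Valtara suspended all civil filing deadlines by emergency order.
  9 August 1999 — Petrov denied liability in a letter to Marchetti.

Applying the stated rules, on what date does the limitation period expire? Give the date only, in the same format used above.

Under the discovery rule, the claim accrued on 12 February 1998, when Marchetti discovered the injury — not on the 28 April 1997 date of the underlying act.
The untolled deadline — 6 months after 12 February 1998 — is 12 August 1998.
The period was tolled for 116 days by the pending criminal prosecution (5 July 1998 to 29 October 1998), pushing the deadline to 6 December 1998.
The emergency suspension of filing deadlines from 22 March 1999 to 27 October 1999 began after the period had already run on 6 December 1998, so it has no tolling effect.
Nothing else in the chronology tolls or restarts the period.

6 December 1998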